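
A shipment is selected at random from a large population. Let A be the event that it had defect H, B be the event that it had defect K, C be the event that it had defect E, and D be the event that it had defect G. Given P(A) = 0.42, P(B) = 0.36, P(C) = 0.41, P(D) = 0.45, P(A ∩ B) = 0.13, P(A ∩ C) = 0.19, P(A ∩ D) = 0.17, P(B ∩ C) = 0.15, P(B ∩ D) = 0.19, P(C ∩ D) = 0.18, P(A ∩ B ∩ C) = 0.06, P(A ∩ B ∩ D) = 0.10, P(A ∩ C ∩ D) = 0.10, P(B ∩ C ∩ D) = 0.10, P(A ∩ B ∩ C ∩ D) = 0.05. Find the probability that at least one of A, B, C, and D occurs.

0.94

P(A ∪ B ∪ C ∪ D) = 0.42 + 0.36 + 0.41 + 0.45 − 0.13 − 0.19 − 0.17 − 0.15 − 0.19 − 0.18 + 0.06 + 0.10 + 0.10 + 0.10 − 0.05 = 0.94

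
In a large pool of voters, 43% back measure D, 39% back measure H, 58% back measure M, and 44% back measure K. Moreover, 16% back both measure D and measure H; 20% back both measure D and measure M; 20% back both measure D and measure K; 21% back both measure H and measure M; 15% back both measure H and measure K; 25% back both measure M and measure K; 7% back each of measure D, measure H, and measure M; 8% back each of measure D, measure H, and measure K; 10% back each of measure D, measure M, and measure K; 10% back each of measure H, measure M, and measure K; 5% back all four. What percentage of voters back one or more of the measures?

97%

P(at least one) = 43 + 39 + 58 + 44 − 16 − 20 − 20 − 21 − 15 − 25 + 7 + 8 + 10 + 10 − 5 = 97%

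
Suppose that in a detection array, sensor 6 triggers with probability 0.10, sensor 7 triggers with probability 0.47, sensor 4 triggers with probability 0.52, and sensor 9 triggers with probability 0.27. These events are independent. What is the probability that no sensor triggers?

Since the events are independent, P(none) is the product of the individual non-occurrence probabilities.
P(none) = (1 − 0.10) × (1 − 0.47) × (1 − 0.52) × (1 − 0.27) = 0.90 × 0.53 × 0.48 × 0.73 = 0.1671408

0.1671408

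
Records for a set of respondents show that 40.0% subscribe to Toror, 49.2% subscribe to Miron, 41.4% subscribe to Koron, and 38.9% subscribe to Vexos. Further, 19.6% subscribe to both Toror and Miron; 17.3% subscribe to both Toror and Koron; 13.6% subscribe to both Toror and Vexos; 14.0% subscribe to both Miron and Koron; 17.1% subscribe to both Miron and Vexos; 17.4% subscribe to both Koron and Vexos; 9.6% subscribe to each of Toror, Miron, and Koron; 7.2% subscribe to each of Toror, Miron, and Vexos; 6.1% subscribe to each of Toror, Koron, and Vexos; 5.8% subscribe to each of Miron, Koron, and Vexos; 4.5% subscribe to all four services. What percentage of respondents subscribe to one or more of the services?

94.7%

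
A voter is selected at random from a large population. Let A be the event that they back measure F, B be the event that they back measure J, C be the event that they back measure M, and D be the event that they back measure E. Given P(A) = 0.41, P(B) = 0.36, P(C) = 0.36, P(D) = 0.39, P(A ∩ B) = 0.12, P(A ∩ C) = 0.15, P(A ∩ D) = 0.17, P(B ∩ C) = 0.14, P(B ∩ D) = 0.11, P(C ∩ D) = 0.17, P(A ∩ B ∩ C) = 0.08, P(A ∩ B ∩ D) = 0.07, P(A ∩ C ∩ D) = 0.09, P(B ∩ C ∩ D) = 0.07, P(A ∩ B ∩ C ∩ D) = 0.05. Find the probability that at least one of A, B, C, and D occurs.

P(A ∪ B ∪ C ∪ D) = 0.41 + 0.36 + 0.36 + 0.39 − 0.12 − 0.15 − 0.17 − 0.14 − 0.11 − 0.17 + 0.08 + 0.07 + 0.09 + 0.07 − 0.05 = 0.92

0.92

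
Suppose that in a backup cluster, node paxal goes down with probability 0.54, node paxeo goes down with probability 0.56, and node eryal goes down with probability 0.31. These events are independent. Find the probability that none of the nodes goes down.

P(none) = (1 − 0.54) × (1 − 0.56) × (1 − 0.31) = 0.46 × 0.44 × 0.69 = 0.139656

0.139656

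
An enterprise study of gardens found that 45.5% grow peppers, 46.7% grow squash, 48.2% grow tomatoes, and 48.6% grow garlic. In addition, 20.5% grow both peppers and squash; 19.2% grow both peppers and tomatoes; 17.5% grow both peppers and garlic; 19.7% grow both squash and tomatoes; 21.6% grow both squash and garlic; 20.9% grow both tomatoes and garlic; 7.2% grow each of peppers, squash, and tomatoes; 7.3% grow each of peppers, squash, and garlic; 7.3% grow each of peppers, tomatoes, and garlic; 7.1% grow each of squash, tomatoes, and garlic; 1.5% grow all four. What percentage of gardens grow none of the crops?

3.0%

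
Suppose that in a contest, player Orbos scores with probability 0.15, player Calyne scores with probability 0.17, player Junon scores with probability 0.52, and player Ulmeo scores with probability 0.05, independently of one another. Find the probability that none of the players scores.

0.321708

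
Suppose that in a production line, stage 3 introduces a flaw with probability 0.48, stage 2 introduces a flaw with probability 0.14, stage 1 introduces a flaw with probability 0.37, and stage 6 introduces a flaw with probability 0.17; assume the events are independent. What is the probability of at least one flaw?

0.76615912

Independence gives P(none) = ∏(1 − pᵢ).
P(none) = (1 − 0.48) × (1 − 0.14) × (1 − 0.37) × (1 − 0.17) = 0.52 × 0.86 × 0.63 × 0.83 = 0.23384088
P(at least one) = 1 − 0.23384088 = 0.76615912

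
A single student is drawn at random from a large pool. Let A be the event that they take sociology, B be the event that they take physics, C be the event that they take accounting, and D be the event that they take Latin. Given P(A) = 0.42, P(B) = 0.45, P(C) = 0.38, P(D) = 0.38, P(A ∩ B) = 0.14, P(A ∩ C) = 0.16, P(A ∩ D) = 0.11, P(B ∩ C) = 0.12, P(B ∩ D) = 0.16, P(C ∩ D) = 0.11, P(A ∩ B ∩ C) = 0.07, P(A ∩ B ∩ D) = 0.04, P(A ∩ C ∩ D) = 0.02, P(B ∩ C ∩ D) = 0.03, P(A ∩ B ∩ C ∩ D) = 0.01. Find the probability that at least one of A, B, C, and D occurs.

0.98

Inclusion–exclusion gives
P(A ∪ B ∪ C ∪ D) = 0.42 + 0.45 + 0.38 + 0.38 − 0.14 − 0.16 − 0.11 − 0.12 − 0.16 − 0.11 + 0.07 + 0.04 + 0.02 + 0.03 − 0.01 = 0.98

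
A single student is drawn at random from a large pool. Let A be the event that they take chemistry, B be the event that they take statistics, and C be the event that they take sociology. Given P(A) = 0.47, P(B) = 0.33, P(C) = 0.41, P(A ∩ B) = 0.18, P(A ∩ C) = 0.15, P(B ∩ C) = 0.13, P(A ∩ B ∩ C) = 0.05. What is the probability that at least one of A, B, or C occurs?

0.80

By inclusion-exclusion,
P(A ∪ B ∪ C) = 0.47 + 0.33 + 0.41 − 0.18 − 0.15 − 0.13 + 0.05 = 0.80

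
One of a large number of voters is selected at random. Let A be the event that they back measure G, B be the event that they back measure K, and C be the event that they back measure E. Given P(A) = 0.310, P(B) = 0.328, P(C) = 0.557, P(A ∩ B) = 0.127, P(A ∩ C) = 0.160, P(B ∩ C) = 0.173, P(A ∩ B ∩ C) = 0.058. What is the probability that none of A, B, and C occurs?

P(A ∪ B ∪ C) = 0.310 + 0.328 + 0.557 − 0.127 − 0.160 − 0.173 + 0.058 = 0.793
P(none) = 1 − 0.793 = 0.207

0.207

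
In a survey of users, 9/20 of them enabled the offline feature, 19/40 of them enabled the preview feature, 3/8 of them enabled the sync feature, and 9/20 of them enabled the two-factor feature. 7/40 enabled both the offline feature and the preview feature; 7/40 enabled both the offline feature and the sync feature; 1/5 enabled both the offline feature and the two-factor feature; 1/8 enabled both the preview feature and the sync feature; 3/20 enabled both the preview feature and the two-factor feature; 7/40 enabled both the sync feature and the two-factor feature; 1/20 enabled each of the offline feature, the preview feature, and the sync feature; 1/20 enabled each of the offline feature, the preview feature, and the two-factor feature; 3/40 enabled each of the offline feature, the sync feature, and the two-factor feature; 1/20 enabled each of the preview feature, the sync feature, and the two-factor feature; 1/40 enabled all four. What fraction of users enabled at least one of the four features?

19/20

By inclusion-exclusion,
P(at least one) = 9/20 + 19/40 + 3/8 + 9/20 − 7/40 − 7/40 − 1/5 − 1/8 − 3/20 − 7/40 + 1/20 + 1/20 + 3/40 + 1/20 − 1/40 = 19/20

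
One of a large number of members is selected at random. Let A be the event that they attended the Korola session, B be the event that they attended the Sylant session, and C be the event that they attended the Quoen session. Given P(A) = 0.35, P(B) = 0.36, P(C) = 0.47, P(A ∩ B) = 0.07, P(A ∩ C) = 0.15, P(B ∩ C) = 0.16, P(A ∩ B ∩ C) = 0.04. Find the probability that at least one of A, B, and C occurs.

0.84

Using inclusion–exclusion:
P(A ∪ B ∪ C) = 0.35 + 0.36 + 0.47 − 0.07 − 0.15 − 0.16 + 0.04 = 0.84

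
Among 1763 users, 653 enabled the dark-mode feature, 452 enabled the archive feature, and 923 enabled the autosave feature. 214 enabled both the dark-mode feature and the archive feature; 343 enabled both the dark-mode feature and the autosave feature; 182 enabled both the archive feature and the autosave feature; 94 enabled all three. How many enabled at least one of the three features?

1383

Apply inclusion-exclusion:
|union| = 653 + 452 + 923 − 214 − 343 − 182 + 94 = 1383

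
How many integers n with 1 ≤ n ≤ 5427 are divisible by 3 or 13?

By inclusion–exclusion:
⌊5427/3⌋ + ⌊5427/13⌋ − ⌊5427/39⌋ = 1809 + 417 − 139 = 2087

2087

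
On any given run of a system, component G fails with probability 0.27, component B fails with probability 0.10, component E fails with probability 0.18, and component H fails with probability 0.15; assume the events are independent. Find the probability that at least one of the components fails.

0.542071

P(none) = (1 − 0.27) × (1 − 0.10) × (1 − 0.18) × (1 − 0.15) = 0.73 × 0.90 × 0.82 × 0.85 = 0.457929
P(at least one) = 1 − 0.457929 = 0.542071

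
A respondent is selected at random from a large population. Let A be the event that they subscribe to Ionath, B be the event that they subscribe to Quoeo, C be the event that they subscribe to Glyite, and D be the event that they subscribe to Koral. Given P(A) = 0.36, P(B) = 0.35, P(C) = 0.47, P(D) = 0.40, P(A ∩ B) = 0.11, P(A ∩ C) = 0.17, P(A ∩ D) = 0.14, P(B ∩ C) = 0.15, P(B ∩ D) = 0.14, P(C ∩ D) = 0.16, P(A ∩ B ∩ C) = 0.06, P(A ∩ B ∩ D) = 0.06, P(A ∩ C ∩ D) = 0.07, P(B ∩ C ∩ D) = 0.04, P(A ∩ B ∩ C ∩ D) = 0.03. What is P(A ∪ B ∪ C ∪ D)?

0.91

Apply inclusion-exclusion:
P(A ∪ B ∪ C ∪ D) = 0.36 + 0.35 + 0.47 + 0.40 − 0.11 − 0.17 − 0.14 − 0.15 − 0.14 − 0.16 + 0.06 + 0.06 + 0.07 + 0.04 − 0.03 = 0.91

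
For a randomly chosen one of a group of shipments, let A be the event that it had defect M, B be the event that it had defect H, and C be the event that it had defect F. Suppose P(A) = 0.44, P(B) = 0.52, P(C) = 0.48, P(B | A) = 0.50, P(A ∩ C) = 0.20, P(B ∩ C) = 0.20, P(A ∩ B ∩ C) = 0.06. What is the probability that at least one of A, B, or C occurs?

0.88

P(A ∩ B) = P(A)·P(B|A) = 0.44 × 0.50 = 0.22
Inclusion–exclusion gives
P(A ∪ B ∪ C) = 0.44 + 0.52 + 0.48 − 0.22 − 0.20 − 0.20 + 0.06 = 0.88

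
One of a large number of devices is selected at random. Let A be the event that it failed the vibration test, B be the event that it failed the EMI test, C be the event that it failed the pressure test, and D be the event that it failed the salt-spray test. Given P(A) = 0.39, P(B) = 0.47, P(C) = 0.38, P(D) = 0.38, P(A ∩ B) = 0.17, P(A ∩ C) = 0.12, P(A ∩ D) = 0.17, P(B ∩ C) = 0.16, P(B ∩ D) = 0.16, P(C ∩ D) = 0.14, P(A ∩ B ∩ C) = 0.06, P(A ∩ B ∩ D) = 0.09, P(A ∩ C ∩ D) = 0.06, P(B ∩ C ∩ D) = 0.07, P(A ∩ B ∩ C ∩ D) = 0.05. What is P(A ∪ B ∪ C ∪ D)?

By inclusion–exclusion:
P(A ∪ B ∪ C ∪ D) = 0.39 + 0.47 + 0.38 + 0.38 − 0.17 − 0.12 − 0.17 − 0.16 − 0.16 − 0.14 + 0.06 + 0.09 + 0.06 + 0.07 − 0.05 = 0.93

0.93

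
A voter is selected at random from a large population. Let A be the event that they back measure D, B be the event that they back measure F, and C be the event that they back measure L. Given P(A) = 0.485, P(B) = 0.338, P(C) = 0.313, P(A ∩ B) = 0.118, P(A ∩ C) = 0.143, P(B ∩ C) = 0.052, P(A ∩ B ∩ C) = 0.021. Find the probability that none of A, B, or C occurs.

0.156

Using inclusion–exclusion:
P(A ∪ B ∪ C) = 0.485 + 0.338 + 0.313 − 0.118 − 0.143 − 0.052 + 0.021 = 0.844
P(none) = 1 − 0.844 = 0.156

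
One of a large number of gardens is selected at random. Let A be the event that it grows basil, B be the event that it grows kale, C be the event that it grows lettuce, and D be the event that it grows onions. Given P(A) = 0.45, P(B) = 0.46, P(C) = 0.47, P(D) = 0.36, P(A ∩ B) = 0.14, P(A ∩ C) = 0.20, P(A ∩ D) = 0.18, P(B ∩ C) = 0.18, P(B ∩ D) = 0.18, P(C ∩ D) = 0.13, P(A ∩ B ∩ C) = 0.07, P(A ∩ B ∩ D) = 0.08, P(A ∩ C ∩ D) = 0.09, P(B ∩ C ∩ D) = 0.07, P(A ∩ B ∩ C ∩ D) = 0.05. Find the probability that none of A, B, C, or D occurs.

Using inclusion–exclusion:
P(A ∪ B ∪ C ∪ D) = 0.45 + 0.46 + 0.47 + 0.36 − 0.14 − 0.20 − 0.18 − 0.18 − 0.18 − 0.13 + 0.07 + 0.08 + 0.09 + 0.07 − 0.05 = 0.99
P(none) = 1 − 0.99 = 0.01

0.01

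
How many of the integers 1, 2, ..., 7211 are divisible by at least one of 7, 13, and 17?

Using inclusion–exclusion:
1030 + 554 + 424 − 79 − 60 − 32 + 4 = 1841

1841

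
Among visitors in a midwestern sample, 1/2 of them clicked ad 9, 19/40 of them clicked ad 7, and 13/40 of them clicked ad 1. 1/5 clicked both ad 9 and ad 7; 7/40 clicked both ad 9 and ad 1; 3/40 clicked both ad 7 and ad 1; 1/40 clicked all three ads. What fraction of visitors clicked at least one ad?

P(union) = 1/2 + 19/40 + 13/40 − 1/5 − 7/40 − 3/40 + 1/40 = 7/8

7/8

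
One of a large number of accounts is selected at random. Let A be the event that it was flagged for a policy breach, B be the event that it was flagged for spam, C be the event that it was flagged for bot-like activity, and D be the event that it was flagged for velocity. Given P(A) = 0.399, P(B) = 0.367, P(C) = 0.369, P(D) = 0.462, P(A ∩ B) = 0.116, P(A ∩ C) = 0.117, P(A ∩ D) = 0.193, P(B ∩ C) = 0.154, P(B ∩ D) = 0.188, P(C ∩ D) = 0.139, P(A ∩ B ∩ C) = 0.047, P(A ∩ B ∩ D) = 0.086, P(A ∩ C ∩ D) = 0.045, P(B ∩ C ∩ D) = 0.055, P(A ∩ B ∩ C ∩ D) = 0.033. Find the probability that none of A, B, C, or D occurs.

0.110

P(A ∪ B ∪ C ∪ D) = 0.399 + 0.367 + 0.369 + 0.462 − 0.116 − 0.117 − 0.193 − 0.154 − 0.188 − 0.139 + 0.047 + 0.086 + 0.045 + 0.055 − 0.033 = 0.890
P(none) = 1 − 0.890 = 0.110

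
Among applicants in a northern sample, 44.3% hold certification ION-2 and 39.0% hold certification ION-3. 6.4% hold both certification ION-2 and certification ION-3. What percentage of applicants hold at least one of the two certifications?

Using inclusion–exclusion:
P(union) = 44.3 + 39.0 − 6.4 = 76.9%

76.9%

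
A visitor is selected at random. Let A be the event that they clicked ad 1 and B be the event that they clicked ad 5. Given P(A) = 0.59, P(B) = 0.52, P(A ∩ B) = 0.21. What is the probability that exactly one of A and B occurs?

0.69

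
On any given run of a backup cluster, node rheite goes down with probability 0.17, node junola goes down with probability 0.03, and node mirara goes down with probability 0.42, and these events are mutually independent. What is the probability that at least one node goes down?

0.533042

P(none) = (1 − 0.17) × (1 − 0.03) × (1 − 0.42) = 0.83 × 0.97 × 0.58 = 0.466958
P(at least one) = 1 − 0.466958 = 0.533042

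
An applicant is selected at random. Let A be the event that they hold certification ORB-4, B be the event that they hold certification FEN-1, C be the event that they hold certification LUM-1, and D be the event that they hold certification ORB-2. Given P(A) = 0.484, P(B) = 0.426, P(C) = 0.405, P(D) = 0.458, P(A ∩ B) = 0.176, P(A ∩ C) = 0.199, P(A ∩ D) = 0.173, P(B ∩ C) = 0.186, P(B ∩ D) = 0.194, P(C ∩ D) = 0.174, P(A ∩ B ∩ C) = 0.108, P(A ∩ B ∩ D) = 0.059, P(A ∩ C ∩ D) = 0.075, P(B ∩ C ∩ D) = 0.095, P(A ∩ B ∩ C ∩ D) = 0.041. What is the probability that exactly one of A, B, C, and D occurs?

By inclusion–exclusion (exactly-one form):
P(exactly one) = 0.484 + 0.426 + 0.405 + 0.458 − 2·0.176 − 2·0.199 − 2·0.173 − 2·0.186 − 2·0.194 − 2·0.174 + 3·0.108 + 3·0.059 + 3·0.075 + 3·0.095 − 4·0.041 = 0.416

0.416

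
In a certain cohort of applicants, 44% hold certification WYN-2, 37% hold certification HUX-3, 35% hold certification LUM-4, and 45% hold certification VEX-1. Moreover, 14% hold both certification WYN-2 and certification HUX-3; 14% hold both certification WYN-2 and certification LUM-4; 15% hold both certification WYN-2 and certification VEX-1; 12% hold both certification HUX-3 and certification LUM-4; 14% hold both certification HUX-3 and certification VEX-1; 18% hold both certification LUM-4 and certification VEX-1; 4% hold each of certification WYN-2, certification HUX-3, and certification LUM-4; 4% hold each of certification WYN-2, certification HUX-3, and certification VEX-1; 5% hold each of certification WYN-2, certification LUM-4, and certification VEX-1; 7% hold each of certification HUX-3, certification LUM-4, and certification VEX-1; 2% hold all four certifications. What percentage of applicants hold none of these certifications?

8%

P(≥1) = 44 + 37 + 35 + 45 − 14 − 14 − 15 − 12 − 14 − 18 + 4 + 4 + 5 + 7 − 2 = 92%
P(none) = 100% − 92% = 8%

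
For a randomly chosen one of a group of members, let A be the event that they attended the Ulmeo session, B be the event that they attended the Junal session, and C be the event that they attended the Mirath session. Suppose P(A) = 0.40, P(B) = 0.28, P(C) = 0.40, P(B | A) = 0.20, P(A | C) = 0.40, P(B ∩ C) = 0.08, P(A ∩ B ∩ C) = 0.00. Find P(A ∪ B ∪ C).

0.76

P(A ∩ B) = P(A)·P(B|A) = 0.40 × 0.20 = 0.08
P(A ∩ C) = P(C)·P(A|C) = 0.40 × 0.40 = 0.16
By inclusion-exclusion,
P(A ∪ B ∪ C) = 0.40 + 0.28 + 0.40 − 0.08 − 0.16 − 0.08 + 0.00 = 0.76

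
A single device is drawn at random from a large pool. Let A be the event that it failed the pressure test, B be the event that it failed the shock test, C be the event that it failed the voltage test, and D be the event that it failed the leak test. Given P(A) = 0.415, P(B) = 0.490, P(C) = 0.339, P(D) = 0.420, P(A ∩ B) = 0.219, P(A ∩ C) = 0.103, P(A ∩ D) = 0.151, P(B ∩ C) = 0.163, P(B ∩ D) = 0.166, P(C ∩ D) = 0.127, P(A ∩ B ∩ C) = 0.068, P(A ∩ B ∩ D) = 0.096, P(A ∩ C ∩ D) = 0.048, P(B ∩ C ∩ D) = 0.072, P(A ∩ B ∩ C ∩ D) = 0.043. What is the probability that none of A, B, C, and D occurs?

0.024

Using inclusion–exclusion:
P(A ∪ B ∪ C ∪ D) = 0.415 + 0.490 + 0.339 + 0.420 − 0.219 − 0.103 − 0.151 − 0.163 − 0.166 − 0.127 + 0.068 + 0.096 + 0.048 + 0.072 − 0.043 = 0.976
P(none) = 1 − 0.976 = 0.024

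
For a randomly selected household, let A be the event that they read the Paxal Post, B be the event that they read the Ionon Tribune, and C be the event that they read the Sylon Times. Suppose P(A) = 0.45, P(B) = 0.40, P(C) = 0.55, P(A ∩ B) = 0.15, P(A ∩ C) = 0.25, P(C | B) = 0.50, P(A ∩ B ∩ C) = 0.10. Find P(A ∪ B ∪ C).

0.90

P(B ∩ C) = P(B)·P(C|B) = 0.40 × 0.50 = 0.20
Inclusion–exclusion gives
P(A ∪ B ∪ C) = 0.45 + 0.40 + 0.55 − 0.15 − 0.25 − 0.20 + 0.10 = 0.90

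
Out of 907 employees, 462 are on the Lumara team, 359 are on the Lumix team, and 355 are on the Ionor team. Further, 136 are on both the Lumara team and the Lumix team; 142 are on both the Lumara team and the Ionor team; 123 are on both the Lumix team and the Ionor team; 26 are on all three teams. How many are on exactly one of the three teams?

452

Using the inclusion–exclusion count for exactly one event:
N(exactly one) = 462 + 359 + 355 − 2·136 − 2·142 − 2·123 + 3·26 = 452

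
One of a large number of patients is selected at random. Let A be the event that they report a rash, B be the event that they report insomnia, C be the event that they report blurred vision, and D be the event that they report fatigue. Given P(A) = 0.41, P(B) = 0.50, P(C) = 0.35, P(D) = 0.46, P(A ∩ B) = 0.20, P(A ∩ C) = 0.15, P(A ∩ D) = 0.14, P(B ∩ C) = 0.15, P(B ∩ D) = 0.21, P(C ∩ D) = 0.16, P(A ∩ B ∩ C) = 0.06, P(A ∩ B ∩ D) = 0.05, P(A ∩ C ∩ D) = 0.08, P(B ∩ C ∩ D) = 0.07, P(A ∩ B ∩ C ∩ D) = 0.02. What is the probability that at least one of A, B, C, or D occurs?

0.95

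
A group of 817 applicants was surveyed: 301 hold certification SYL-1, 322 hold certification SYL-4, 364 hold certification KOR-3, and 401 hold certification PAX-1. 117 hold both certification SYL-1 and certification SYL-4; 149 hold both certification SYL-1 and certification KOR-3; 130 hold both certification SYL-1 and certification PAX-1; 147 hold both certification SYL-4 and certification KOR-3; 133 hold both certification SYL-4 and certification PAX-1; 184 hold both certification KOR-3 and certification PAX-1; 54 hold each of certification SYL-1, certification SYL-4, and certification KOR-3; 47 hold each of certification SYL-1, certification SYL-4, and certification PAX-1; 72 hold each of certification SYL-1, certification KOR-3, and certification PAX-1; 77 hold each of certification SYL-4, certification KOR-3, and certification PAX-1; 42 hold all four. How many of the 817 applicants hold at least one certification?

736

Inclusion–exclusion gives
N(≥1) = 301 + 322 + 364 + 401 − 117 − 149 − 130 − 147 − 133 − 184 + 54 + 47 + 72 + 77 − 42 = 736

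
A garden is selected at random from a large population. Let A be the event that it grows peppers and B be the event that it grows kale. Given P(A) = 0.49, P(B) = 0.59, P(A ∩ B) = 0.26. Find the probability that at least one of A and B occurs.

0.82

Apply inclusion-exclusion:
P(A ∪ B) = 0.49 + 0.59 − 0.26 = 0.82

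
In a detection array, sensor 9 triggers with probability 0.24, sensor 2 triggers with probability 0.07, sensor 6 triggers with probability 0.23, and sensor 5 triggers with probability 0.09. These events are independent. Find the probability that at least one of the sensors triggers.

0.50474524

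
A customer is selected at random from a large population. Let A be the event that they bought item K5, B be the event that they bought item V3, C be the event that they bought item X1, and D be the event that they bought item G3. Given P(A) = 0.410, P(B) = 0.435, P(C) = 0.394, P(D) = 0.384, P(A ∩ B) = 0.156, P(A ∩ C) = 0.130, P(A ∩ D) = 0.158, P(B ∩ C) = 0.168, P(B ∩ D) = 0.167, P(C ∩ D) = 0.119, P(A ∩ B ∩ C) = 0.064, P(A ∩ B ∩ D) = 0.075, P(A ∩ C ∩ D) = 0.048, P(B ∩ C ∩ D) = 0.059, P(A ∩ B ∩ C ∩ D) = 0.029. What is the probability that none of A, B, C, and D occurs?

Apply inclusion-exclusion:
P(A ∪ B ∪ C ∪ D) = 0.410 + 0.435 + 0.394 + 0.384 − 0.156 − 0.130 − 0.158 − 0.168 − 0.167 − 0.119 + 0.064 + 0.075 + 0.048 + 0.059 − 0.029 = 0.942
P(none) = 1 − 0.942 = 0.058

0.058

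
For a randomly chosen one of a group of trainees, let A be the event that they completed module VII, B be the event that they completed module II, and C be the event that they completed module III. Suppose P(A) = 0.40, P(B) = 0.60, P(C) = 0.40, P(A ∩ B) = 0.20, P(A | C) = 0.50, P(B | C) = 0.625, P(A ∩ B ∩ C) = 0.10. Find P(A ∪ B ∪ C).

P(A ∩ C) = P(C)·P(A|C) = 0.40 × 0.50 = 0.20
P(B ∩ C) = P(C)·P(B|C) = 0.40 × 0.625 = 0.25
Using inclusion–exclusion:
P(A ∪ B ∪ C) = 0.40 + 0.60 + 0.40 − 0.20 − 0.20 − 0.25 + 0.10 = 0.85

0.85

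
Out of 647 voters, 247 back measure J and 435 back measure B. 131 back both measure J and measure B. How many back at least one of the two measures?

551

Using inclusion–exclusion:
|union| = 247 + 435 − 131 = 551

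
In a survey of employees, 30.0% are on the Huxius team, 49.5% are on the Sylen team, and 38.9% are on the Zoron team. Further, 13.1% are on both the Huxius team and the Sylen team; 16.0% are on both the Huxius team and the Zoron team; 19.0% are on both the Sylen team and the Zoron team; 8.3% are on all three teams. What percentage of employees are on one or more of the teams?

Apply inclusion-exclusion:
P(≥1) = 30.0 + 49.5 + 38.9 − 13.1 − 16.0 − 19.0 + 8.3 = 78.6%

78.6%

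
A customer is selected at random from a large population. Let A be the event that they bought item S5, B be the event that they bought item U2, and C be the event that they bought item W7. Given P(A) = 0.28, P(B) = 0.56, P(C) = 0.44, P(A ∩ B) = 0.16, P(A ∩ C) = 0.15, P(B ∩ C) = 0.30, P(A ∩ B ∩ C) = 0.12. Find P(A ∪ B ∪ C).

P(A ∪ B ∪ C) = 0.28 + 0.56 + 0.44 − 0.16 − 0.15 − 0.30 + 0.12 = 0.79

0.79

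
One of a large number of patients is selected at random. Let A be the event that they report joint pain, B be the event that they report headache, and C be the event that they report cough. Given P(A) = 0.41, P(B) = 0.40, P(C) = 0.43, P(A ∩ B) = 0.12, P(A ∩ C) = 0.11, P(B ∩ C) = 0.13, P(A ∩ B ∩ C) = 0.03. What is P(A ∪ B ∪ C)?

0.91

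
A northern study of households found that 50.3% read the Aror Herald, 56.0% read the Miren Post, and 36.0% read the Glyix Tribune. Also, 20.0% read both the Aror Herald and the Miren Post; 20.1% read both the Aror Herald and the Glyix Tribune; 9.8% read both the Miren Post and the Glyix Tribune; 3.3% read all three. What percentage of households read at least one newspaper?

By inclusion-exclusion,
P(≥1) = 50.3 + 56.0 + 36.0 − 20.0 − 20.1 − 9.8 + 3.3 = 95.7%

95.7%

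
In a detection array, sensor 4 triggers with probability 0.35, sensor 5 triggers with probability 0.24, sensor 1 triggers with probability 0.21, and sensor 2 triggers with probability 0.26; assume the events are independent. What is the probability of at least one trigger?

0.7112076

P(none) = (1 − 0.35) × (1 − 0.24) × (1 − 0.21) × (1 − 0.26) = 0.65 × 0.76 × 0.79 × 0.74 = 0.2887924
P(at least one) = 1 − 0.2887924 = 0.7112076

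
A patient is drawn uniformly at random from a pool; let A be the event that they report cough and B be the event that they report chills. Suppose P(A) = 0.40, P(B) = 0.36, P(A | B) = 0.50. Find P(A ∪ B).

0.58

P(A ∩ B) = P(B)·P(A|B) = 0.36 × 0.50 = 0.18
P(A ∪ B) = 0.40 + 0.36 − 0.18 = 0.58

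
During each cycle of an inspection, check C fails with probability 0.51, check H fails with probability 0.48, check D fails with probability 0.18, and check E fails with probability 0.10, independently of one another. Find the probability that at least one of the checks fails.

0.8119576

P(none) = (1 − 0.51) × (1 − 0.48) × (1 − 0.18) × (1 − 0.10) = 0.49 × 0.52 × 0.82 × 0.90 = 0.1880424
P(at least one) = 1 − 0.1880424 = 0.8119576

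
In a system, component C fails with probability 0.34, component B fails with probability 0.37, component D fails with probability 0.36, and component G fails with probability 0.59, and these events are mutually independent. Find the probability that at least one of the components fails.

Independence gives P(none) = ∏(1 − pᵢ).
P(none) = (1 − 0.34) × (1 − 0.37) × (1 − 0.36) × (1 − 0.59) = 0.66 × 0.63 × 0.64 × 0.41 = 0.10910592
P(at least one) = 1 − 0.10910592 = 0.89089408

0.89089408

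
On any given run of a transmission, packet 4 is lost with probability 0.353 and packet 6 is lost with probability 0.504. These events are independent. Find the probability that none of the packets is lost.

Independence gives P(none) = ∏(1 − pᵢ).
P(none) = (1 − 0.353) × (1 − 0.504) = 0.647 × 0.496 = 0.320912

0.320912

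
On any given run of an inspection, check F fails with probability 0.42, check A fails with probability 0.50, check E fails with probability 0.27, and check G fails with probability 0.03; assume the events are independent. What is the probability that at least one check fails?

P(none) = (1 − 0.42) × (1 − 0.50) × (1 − 0.27) × (1 − 0.03) = 0.58 × 0.50 × 0.73 × 0.97 = 0.205349
P(at least one) = 1 − 0.205349 = 0.794651

0.794651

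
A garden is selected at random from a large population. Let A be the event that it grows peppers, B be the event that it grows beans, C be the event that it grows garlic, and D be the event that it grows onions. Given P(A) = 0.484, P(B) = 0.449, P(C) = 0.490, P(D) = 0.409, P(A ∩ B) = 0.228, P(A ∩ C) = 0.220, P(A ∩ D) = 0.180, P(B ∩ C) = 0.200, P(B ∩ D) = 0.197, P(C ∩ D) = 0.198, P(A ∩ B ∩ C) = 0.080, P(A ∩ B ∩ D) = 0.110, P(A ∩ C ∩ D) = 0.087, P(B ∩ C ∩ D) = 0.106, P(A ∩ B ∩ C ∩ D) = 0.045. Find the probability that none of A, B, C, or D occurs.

0.053

By inclusion-exclusion,
P(A ∪ B ∪ C ∪ D) = 0.484 + 0.449 + 0.490 + 0.409 − 0.228 − 0.220 − 0.180 − 0.200 − 0.197 − 0.198 + 0.080 + 0.110 + 0.087 + 0.106 − 0.045 = 0.947
P(none) = 1 − 0.947 = 0.053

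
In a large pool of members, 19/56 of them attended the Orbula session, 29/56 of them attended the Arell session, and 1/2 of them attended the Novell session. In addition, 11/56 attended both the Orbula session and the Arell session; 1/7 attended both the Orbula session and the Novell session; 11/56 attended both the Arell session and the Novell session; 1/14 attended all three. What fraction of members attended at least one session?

Apply inclusion-exclusion:
P(at least one) = 19/56 + 29/56 + 1/2 − 11/56 − 1/7 − 11/56 + 1/14 = 25/28

25/28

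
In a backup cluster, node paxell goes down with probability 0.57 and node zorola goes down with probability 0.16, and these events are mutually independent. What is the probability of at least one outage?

Since the events are independent, P(none) is the product of the individual non-occurrence probabilities.
P(none) = (1 − 0.57) × (1 − 0.16) = 0.43 × 0.84 = 0.3612
P(at least one) = 1 − 0.3612 = 0.6388

0.6388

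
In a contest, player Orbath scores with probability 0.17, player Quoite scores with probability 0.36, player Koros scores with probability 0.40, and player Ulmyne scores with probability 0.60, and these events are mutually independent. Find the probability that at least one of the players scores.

0.872512

P(none) = (1 − 0.17) × (1 − 0.36) × (1 − 0.40) × (1 − 0.60) = 0.83 × 0.64 × 0.60 × 0.40 = 0.127488
P(at least one) = 1 − 0.127488 = 0.872512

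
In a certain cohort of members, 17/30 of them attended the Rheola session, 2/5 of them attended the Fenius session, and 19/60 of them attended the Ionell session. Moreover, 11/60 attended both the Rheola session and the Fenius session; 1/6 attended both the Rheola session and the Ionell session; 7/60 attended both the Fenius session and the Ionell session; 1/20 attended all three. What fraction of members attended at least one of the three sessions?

13/15

Using inclusion–exclusion:
P(≥1) = 17/30 + 2/5 + 19/60 − 11/60 − 1/6 − 7/60 + 1/20 = 13/15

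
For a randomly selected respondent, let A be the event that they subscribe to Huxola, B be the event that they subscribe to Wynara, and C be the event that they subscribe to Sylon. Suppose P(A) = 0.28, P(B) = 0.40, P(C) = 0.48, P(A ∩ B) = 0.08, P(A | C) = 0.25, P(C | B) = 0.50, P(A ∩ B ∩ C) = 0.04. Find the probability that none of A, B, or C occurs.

0.20

P(A ∩ C) = P(C)·P(A|C) = 0.48 × 0.25 = 0.12
P(B ∩ C) = P(B)·P(C|B) = 0.40 × 0.50 = 0.20
Inclusion–exclusion gives
P(A ∪ B ∪ C) = 0.28 + 0.40 + 0.48 − 0.08 − 0.12 − 0.20 + 0.04 = 0.80
P(none) = 1 − 0.80 = 0.20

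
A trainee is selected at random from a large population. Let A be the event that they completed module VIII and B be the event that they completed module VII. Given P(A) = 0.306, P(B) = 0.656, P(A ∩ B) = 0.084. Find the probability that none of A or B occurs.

0.122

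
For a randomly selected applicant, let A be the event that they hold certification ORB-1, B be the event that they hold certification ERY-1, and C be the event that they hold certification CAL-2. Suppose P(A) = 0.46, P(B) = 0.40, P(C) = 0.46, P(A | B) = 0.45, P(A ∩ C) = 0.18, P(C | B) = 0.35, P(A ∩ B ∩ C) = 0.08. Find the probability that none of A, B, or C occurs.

P(A ∩ B) = P(B)·P(A|B) = 0.40 × 0.45 = 0.18
P(B ∩ C) = P(B)·P(C|B) = 0.40 × 0.35 = 0.14
Apply inclusion-exclusion:
P(A ∪ B ∪ C) = 0.46 + 0.40 + 0.46 − 0.18 − 0.18 − 0.14 + 0.08 = 0.90
P(none) = 1 − 0.90 = 0.10

0.10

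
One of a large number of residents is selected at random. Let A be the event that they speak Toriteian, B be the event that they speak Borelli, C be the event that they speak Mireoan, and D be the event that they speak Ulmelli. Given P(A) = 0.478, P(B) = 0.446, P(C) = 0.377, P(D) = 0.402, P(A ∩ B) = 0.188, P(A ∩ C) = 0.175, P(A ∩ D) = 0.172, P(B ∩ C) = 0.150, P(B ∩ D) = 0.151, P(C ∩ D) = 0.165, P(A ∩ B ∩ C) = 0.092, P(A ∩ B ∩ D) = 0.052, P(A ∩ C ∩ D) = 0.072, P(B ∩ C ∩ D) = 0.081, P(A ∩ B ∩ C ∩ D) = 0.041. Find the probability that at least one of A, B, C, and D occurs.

Using inclusion–exclusion:
P(A ∪ B ∪ C ∪ D) = 0.478 + 0.446 + 0.377 + 0.402 − 0.188 − 0.175 − 0.172 − 0.150 − 0.151 − 0.165 + 0.092 + 0.052 + 0.072 + 0.081 − 0.041 = 0.958

0.958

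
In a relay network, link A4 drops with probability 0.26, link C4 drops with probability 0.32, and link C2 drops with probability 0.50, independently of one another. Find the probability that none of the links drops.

0.2516

P(none) = (1 − 0.26) × (1 − 0.32) × (1 − 0.50) = 0.74 × 0.68 × 0.50 = 0.2516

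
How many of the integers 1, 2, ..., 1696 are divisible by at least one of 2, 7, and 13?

1025

⌊1696/2⌋ + ⌊1696/7⌋ + ⌊1696/13⌋ − ⌊1696/14⌋ − ⌊1696/26⌋ − ⌊1696/91⌋ + ⌊1696/182⌋ = 848 + 242 + 130 − 121 − 65 − 18 + 9 = 1025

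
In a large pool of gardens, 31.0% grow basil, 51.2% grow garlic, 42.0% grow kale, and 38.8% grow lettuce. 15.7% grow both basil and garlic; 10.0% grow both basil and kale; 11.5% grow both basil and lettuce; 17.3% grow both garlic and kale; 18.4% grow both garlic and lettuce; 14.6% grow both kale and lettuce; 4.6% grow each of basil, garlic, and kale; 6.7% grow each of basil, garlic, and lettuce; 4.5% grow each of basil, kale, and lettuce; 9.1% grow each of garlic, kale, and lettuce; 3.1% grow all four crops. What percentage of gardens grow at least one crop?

97.3%

By inclusion-exclusion,
P(≥1) = 31.0 + 51.2 + 42.0 + 38.8 − 15.7 − 10.0 − 11.5 − 17.3 − 18.4 − 14.6 + 4.6 + 6.7 + 4.5 + 9.1 − 3.1 = 97.3%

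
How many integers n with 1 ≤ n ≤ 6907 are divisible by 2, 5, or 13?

Inclusion–exclusion gives
floor(6907/2) + floor(6907/5) + floor(6907/13) − floor(6907/10) − floor(6907/26) − floor(6907/65) + floor(6907/130) = 3453 + 1381 + 531 − 690 − 265 − 106 + 53 = 4357

4357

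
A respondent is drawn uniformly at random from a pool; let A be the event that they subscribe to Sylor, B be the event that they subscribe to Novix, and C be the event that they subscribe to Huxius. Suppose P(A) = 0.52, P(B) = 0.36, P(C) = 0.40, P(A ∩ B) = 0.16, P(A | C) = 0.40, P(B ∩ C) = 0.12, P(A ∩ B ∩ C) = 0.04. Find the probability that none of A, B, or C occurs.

0.12

P(A ∩ C) = P(C)·P(A|C) = 0.40 × 0.40 = 0.16
By inclusion-exclusion,
P(A ∪ B ∪ C) = 0.52 + 0.36 + 0.40 − 0.16 − 0.16 − 0.12 + 0.04 = 0.88
P(none) = 1 − 0.88 = 0.12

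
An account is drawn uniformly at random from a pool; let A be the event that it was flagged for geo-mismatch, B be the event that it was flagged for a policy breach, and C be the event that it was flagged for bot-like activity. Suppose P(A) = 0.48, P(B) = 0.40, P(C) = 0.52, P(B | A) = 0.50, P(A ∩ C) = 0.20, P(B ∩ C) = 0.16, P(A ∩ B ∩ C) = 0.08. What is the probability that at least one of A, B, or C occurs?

0.88

P(A ∩ B) = P(A)·P(B|A) = 0.48 × 0.50 = 0.24
Using inclusion–exclusion:
P(A ∪ B ∪ C) = 0.48 + 0.40 + 0.52 − 0.24 − 0.20 − 0.16 + 0.08 = 0.88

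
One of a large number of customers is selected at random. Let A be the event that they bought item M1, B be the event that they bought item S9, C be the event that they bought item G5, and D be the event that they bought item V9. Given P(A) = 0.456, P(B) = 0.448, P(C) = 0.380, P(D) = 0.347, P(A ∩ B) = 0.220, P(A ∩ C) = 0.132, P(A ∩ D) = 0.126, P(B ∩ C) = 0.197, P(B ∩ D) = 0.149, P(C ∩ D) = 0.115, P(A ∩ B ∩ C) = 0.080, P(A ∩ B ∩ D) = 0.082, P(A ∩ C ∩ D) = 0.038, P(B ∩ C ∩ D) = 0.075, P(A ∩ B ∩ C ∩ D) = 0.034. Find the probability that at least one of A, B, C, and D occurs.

0.933

P(A ∪ B ∪ C ∪ D) = 0.456 + 0.448 + 0.380 + 0.347 − 0.220 − 0.132 − 0.126 − 0.197 − 0.149 − 0.115 + 0.080 + 0.082 + 0.038 + 0.075 − 0.034 = 0.933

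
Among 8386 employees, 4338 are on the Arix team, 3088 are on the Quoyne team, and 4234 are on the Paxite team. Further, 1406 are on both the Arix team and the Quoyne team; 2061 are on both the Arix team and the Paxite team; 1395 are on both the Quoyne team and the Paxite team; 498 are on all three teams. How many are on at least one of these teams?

|at least one| = 4338 + 3088 + 4234 − 1406 − 2061 − 1395 + 498 = 7296

7296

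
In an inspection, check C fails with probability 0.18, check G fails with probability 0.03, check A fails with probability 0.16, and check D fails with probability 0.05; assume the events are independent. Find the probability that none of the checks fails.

Independence gives P(none) = ∏(1 − pᵢ).
P(none) = (1 − 0.18) × (1 − 0.03) × (1 − 0.16) × (1 − 0.05) = 0.82 × 0.97 × 0.84 × 0.95 = 0.6347292

0.6347292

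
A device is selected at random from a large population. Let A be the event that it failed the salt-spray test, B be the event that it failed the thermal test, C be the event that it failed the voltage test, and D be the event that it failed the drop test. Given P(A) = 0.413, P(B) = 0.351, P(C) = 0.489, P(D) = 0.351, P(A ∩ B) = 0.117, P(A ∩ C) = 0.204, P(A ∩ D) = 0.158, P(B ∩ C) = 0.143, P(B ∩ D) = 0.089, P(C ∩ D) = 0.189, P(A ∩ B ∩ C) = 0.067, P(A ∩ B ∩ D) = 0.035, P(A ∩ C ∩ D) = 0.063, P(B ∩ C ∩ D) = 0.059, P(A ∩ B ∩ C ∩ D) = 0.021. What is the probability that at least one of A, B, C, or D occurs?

0.907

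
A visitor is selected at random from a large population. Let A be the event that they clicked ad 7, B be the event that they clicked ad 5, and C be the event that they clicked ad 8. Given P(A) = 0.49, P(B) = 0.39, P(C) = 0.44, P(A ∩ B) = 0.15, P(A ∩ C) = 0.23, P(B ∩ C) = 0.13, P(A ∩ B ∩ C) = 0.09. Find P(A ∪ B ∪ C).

0.90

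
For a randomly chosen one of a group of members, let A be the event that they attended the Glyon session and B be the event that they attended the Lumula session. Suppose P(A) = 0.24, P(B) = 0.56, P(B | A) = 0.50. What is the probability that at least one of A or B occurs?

P(A ∩ B) = P(A)·P(B|A) = 0.24 × 0.50 = 0.12
By inclusion-exclusion,
P(A ∪ B) = 0.24 + 0.56 − 0.12 = 0.68

0.68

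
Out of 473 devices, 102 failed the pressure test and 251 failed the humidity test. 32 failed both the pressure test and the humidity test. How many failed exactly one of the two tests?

By inclusion–exclusion (exactly-one form):
|exactly one| = 102 + 251 − 2·32 = 289

289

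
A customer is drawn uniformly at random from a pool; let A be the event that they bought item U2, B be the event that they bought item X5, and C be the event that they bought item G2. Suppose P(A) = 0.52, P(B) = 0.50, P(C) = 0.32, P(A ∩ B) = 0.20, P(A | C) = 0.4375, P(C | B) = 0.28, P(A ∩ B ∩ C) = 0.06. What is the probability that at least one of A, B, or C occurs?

0.92

P(A ∩ C) = P(C)·P(A|C) = 0.32 × 0.4375 = 0.14
P(B ∩ C) = P(B)·P(C|B) = 0.50 × 0.28 = 0.14
Apply inclusion-exclusion:
P(A ∪ B ∪ C) = 0.52 + 0.50 + 0.32 − 0.20 − 0.14 − 0.14 + 0.06 = 0.92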